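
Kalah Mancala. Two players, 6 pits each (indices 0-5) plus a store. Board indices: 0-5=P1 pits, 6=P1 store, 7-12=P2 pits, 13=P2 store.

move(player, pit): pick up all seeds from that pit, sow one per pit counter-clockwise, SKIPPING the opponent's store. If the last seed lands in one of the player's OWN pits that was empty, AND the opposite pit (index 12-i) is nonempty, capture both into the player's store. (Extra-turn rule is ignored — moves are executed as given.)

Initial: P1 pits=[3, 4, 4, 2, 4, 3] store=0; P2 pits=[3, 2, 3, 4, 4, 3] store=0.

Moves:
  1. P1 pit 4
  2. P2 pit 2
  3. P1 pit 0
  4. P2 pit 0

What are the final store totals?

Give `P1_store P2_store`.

Move 1: P1 pit4 -> P1=[3,4,4,2,0,4](1) P2=[4,3,3,4,4,3](0)
Move 2: P2 pit2 -> P1=[3,4,4,2,0,4](1) P2=[4,3,0,5,5,4](0)
Move 3: P1 pit0 -> P1=[0,5,5,3,0,4](1) P2=[4,3,0,5,5,4](0)
Move 4: P2 pit0 -> P1=[0,5,5,3,0,4](1) P2=[0,4,1,6,6,4](0)

Answer: 1 0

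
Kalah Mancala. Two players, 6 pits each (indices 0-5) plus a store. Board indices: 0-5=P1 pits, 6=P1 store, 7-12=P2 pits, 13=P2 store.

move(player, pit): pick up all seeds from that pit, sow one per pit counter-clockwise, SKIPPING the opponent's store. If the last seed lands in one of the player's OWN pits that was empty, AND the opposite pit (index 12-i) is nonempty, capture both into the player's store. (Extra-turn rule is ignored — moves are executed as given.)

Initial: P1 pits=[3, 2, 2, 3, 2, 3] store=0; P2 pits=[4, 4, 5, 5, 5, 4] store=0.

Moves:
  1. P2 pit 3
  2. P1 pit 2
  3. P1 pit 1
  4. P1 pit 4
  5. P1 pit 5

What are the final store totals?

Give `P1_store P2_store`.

Move 1: P2 pit3 -> P1=[4,3,2,3,2,3](0) P2=[4,4,5,0,6,5](1)
Move 2: P1 pit2 -> P1=[4,3,0,4,3,3](0) P2=[4,4,5,0,6,5](1)
Move 3: P1 pit1 -> P1=[4,0,1,5,4,3](0) P2=[4,4,5,0,6,5](1)
Move 4: P1 pit4 -> P1=[4,0,1,5,0,4](1) P2=[5,5,5,0,6,5](1)
Move 5: P1 pit5 -> P1=[4,0,1,5,0,0](2) P2=[6,6,6,0,6,5](1)

Answer: 2 1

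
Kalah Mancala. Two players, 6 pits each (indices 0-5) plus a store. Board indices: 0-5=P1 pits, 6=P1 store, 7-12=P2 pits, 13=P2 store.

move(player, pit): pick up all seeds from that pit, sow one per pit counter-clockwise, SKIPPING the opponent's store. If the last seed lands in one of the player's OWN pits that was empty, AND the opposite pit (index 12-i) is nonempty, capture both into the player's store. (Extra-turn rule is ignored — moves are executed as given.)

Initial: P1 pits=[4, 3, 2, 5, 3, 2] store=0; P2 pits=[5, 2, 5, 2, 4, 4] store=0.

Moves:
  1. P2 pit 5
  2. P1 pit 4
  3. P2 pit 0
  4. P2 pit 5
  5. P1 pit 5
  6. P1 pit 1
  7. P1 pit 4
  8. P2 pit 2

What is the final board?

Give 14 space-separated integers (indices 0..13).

Move 1: P2 pit5 -> P1=[5,4,3,5,3,2](0) P2=[5,2,5,2,4,0](1)
Move 2: P1 pit4 -> P1=[5,4,3,5,0,3](1) P2=[6,2,5,2,4,0](1)
Move 3: P2 pit0 -> P1=[5,4,3,5,0,3](1) P2=[0,3,6,3,5,1](2)
Move 4: P2 pit5 -> P1=[5,4,3,5,0,3](1) P2=[0,3,6,3,5,0](3)
Move 5: P1 pit5 -> P1=[5,4,3,5,0,0](2) P2=[1,4,6,3,5,0](3)
Move 6: P1 pit1 -> P1=[5,0,4,6,1,0](4) P2=[0,4,6,3,5,0](3)
Move 7: P1 pit4 -> P1=[5,0,4,6,0,1](4) P2=[0,4,6,3,5,0](3)
Move 8: P2 pit2 -> P1=[6,1,4,6,0,1](4) P2=[0,4,0,4,6,1](4)

Answer: 6 1 4 6 0 1 4 0 4 0 4 6 1 4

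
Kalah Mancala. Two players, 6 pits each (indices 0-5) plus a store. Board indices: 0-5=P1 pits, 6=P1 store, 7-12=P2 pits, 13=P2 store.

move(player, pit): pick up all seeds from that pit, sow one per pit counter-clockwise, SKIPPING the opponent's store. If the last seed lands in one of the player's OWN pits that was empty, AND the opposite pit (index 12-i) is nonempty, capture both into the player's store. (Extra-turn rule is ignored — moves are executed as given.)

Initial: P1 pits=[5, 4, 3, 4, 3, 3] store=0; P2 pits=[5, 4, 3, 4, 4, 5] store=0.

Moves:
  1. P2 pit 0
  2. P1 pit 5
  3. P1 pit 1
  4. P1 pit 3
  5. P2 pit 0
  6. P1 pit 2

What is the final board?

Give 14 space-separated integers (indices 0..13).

Answer: 5 0 0 1 6 2 5 0 8 4 5 5 6 0

Derivation:
Move 1: P2 pit0 -> P1=[5,4,3,4,3,3](0) P2=[0,5,4,5,5,6](0)
Move 2: P1 pit5 -> P1=[5,4,3,4,3,0](1) P2=[1,6,4,5,5,6](0)
Move 3: P1 pit1 -> P1=[5,0,4,5,4,0](3) P2=[0,6,4,5,5,6](0)
Move 4: P1 pit3 -> P1=[5,0,4,0,5,1](4) P2=[1,7,4,5,5,6](0)
Move 5: P2 pit0 -> P1=[5,0,4,0,5,1](4) P2=[0,8,4,5,5,6](0)
Move 6: P1 pit2 -> P1=[5,0,0,1,6,2](5) P2=[0,8,4,5,5,6](0)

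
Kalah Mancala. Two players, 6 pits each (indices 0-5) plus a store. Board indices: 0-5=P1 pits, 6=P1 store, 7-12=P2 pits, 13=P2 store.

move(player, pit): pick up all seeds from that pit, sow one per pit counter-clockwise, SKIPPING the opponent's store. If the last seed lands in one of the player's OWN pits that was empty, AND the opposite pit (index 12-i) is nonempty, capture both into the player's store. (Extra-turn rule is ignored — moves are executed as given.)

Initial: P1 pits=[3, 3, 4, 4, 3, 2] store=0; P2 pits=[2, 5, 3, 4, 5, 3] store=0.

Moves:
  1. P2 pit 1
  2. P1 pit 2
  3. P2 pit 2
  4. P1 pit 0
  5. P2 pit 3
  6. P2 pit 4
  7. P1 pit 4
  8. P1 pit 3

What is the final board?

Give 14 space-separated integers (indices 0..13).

Move 1: P2 pit1 -> P1=[3,3,4,4,3,2](0) P2=[2,0,4,5,6,4](1)
Move 2: P1 pit2 -> P1=[3,3,0,5,4,3](1) P2=[2,0,4,5,6,4](1)
Move 3: P2 pit2 -> P1=[3,3,0,5,4,3](1) P2=[2,0,0,6,7,5](2)
Move 4: P1 pit0 -> P1=[0,4,1,6,4,3](1) P2=[2,0,0,6,7,5](2)
Move 5: P2 pit3 -> P1=[1,5,2,6,4,3](1) P2=[2,0,0,0,8,6](3)
Move 6: P2 pit4 -> P1=[2,6,3,7,5,4](1) P2=[2,0,0,0,0,7](4)
Move 7: P1 pit4 -> P1=[2,6,3,7,0,5](2) P2=[3,1,1,0,0,7](4)
Move 8: P1 pit3 -> P1=[2,6,3,0,1,6](3) P2=[4,2,2,1,0,7](4)

Answer: 2 6 3 0 1 6 3 4 2 2 1 0 7 4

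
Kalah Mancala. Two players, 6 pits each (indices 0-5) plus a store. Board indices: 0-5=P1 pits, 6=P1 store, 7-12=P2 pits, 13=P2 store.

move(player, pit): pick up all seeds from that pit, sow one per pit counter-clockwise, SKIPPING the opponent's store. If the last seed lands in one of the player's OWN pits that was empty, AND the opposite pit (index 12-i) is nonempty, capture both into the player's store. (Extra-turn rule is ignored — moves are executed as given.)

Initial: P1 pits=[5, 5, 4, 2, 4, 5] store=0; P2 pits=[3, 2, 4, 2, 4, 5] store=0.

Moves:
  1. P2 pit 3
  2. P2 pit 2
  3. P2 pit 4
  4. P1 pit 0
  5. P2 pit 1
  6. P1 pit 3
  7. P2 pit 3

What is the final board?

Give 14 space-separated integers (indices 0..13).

Answer: 0 7 6 0 6 7 2 4 0 1 0 1 9 2

Derivation:
Move 1: P2 pit3 -> P1=[5,5,4,2,4,5](0) P2=[3,2,4,0,5,6](0)
Move 2: P2 pit2 -> P1=[5,5,4,2,4,5](0) P2=[3,2,0,1,6,7](1)
Move 3: P2 pit4 -> P1=[6,6,5,3,4,5](0) P2=[3,2,0,1,0,8](2)
Move 4: P1 pit0 -> P1=[0,7,6,4,5,6](1) P2=[3,2,0,1,0,8](2)
Move 5: P2 pit1 -> P1=[0,7,6,4,5,6](1) P2=[3,0,1,2,0,8](2)
Move 6: P1 pit3 -> P1=[0,7,6,0,6,7](2) P2=[4,0,1,2,0,8](2)
Move 7: P2 pit3 -> P1=[0,7,6,0,6,7](2) P2=[4,0,1,0,1,9](2)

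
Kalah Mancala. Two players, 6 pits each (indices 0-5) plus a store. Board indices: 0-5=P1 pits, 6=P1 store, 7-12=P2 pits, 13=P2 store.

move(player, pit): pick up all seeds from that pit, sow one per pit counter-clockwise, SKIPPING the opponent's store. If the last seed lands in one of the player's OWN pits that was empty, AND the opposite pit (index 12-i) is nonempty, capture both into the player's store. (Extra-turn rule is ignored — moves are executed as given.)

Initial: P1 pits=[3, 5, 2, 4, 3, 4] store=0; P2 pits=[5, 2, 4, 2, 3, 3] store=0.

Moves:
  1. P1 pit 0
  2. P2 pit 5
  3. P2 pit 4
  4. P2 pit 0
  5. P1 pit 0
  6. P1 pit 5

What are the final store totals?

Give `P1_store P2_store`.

Answer: 1 2

Derivation:
Move 1: P1 pit0 -> P1=[0,6,3,5,3,4](0) P2=[5,2,4,2,3,3](0)
Move 2: P2 pit5 -> P1=[1,7,3,5,3,4](0) P2=[5,2,4,2,3,0](1)
Move 3: P2 pit4 -> P1=[2,7,3,5,3,4](0) P2=[5,2,4,2,0,1](2)
Move 4: P2 pit0 -> P1=[2,7,3,5,3,4](0) P2=[0,3,5,3,1,2](2)
Move 5: P1 pit0 -> P1=[0,8,4,5,3,4](0) P2=[0,3,5,3,1,2](2)
Move 6: P1 pit5 -> P1=[0,8,4,5,3,0](1) P2=[1,4,6,3,1,2](2)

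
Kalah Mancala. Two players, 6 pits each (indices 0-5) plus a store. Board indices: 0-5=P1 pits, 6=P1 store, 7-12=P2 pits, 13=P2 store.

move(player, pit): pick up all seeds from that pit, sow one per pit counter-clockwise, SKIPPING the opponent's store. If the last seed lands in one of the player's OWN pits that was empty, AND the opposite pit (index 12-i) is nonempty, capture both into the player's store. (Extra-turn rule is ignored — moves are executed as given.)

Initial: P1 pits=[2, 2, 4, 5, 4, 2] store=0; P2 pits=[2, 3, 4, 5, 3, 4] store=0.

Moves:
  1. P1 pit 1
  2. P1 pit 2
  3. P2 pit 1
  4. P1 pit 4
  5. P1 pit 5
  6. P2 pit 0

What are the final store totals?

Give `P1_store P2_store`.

Move 1: P1 pit1 -> P1=[2,0,5,6,4,2](0) P2=[2,3,4,5,3,4](0)
Move 2: P1 pit2 -> P1=[2,0,0,7,5,3](1) P2=[3,3,4,5,3,4](0)
Move 3: P2 pit1 -> P1=[2,0,0,7,5,3](1) P2=[3,0,5,6,4,4](0)
Move 4: P1 pit4 -> P1=[2,0,0,7,0,4](2) P2=[4,1,6,6,4,4](0)
Move 5: P1 pit5 -> P1=[2,0,0,7,0,0](3) P2=[5,2,7,6,4,4](0)
Move 6: P2 pit0 -> P1=[2,0,0,7,0,0](3) P2=[0,3,8,7,5,5](0)

Answer: 3 0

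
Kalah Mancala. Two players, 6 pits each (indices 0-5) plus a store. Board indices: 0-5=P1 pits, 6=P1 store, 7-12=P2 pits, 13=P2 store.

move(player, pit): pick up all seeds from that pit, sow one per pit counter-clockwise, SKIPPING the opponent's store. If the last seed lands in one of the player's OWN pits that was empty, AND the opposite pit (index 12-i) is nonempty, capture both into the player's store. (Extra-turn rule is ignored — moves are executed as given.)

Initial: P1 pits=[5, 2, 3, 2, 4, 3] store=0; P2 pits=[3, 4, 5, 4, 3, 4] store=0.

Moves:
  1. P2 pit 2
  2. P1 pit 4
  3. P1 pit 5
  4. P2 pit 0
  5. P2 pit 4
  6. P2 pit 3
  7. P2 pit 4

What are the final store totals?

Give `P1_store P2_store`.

Answer: 2 3

Derivation:
Move 1: P2 pit2 -> P1=[6,2,3,2,4,3](0) P2=[3,4,0,5,4,5](1)
Move 2: P1 pit4 -> P1=[6,2,3,2,0,4](1) P2=[4,5,0,5,4,5](1)
Move 3: P1 pit5 -> P1=[6,2,3,2,0,0](2) P2=[5,6,1,5,4,5](1)
Move 4: P2 pit0 -> P1=[6,2,3,2,0,0](2) P2=[0,7,2,6,5,6](1)
Move 5: P2 pit4 -> P1=[7,3,4,2,0,0](2) P2=[0,7,2,6,0,7](2)
Move 6: P2 pit3 -> P1=[8,4,5,2,0,0](2) P2=[0,7,2,0,1,8](3)
Move 7: P2 pit4 -> P1=[8,4,5,2,0,0](2) P2=[0,7,2,0,0,9](3)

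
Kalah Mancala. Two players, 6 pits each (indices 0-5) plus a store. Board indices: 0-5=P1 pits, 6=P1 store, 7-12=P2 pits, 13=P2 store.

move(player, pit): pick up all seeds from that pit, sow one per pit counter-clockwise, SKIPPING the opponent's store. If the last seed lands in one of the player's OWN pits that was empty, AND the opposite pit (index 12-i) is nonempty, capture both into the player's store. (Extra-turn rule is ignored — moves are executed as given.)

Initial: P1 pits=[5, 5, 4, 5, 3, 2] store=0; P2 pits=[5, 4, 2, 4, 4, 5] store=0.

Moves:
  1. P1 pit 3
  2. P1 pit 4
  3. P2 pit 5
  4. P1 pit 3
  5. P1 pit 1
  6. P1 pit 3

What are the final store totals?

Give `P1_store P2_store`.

Answer: 10 1

Derivation:
Move 1: P1 pit3 -> P1=[5,5,4,0,4,3](1) P2=[6,5,2,4,4,5](0)
Move 2: P1 pit4 -> P1=[5,5,4,0,0,4](2) P2=[7,6,2,4,4,5](0)
Move 3: P2 pit5 -> P1=[6,6,5,1,0,4](2) P2=[7,6,2,4,4,0](1)
Move 4: P1 pit3 -> P1=[6,6,5,0,0,4](9) P2=[7,0,2,4,4,0](1)
Move 5: P1 pit1 -> P1=[6,0,6,1,1,5](10) P2=[8,0,2,4,4,0](1)
Move 6: P1 pit3 -> P1=[6,0,6,0,2,5](10) P2=[8,0,2,4,4,0](1)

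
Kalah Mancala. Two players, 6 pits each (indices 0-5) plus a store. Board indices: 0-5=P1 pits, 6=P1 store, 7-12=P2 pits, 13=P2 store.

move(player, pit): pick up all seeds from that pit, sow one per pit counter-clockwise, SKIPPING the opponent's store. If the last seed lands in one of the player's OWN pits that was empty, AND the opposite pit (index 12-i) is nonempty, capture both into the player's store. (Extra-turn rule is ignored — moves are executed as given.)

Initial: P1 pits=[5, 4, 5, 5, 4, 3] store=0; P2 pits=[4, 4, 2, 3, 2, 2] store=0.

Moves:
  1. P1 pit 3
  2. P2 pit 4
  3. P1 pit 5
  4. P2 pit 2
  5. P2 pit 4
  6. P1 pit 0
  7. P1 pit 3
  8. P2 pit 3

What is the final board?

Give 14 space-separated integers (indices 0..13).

Move 1: P1 pit3 -> P1=[5,4,5,0,5,4](1) P2=[5,5,2,3,2,2](0)
Move 2: P2 pit4 -> P1=[5,4,5,0,5,4](1) P2=[5,5,2,3,0,3](1)
Move 3: P1 pit5 -> P1=[5,4,5,0,5,0](2) P2=[6,6,3,3,0,3](1)
Move 4: P2 pit2 -> P1=[5,4,5,0,5,0](2) P2=[6,6,0,4,1,4](1)
Move 5: P2 pit4 -> P1=[5,4,5,0,5,0](2) P2=[6,6,0,4,0,5](1)
Move 6: P1 pit0 -> P1=[0,5,6,1,6,0](9) P2=[0,6,0,4,0,5](1)
Move 7: P1 pit3 -> P1=[0,5,6,0,7,0](9) P2=[0,6,0,4,0,5](1)
Move 8: P2 pit3 -> P1=[1,5,6,0,7,0](9) P2=[0,6,0,0,1,6](2)

Answer: 1 5 6 0 7 0 9 0 6 0 0 1 6 2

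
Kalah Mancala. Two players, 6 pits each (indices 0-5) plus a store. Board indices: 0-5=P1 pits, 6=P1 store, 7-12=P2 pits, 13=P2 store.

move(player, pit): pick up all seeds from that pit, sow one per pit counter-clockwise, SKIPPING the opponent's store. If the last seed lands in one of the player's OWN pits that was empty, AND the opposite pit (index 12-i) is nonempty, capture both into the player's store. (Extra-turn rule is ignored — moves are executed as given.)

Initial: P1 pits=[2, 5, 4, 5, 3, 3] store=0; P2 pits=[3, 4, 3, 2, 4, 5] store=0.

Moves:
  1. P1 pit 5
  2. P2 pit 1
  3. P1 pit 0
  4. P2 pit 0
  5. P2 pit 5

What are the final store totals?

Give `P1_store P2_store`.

Answer: 1 2

Derivation:
Move 1: P1 pit5 -> P1=[2,5,4,5,3,0](1) P2=[4,5,3,2,4,5](0)
Move 2: P2 pit1 -> P1=[2,5,4,5,3,0](1) P2=[4,0,4,3,5,6](1)
Move 3: P1 pit0 -> P1=[0,6,5,5,3,0](1) P2=[4,0,4,3,5,6](1)
Move 4: P2 pit0 -> P1=[0,6,5,5,3,0](1) P2=[0,1,5,4,6,6](1)
Move 5: P2 pit5 -> P1=[1,7,6,6,4,0](1) P2=[0,1,5,4,6,0](2)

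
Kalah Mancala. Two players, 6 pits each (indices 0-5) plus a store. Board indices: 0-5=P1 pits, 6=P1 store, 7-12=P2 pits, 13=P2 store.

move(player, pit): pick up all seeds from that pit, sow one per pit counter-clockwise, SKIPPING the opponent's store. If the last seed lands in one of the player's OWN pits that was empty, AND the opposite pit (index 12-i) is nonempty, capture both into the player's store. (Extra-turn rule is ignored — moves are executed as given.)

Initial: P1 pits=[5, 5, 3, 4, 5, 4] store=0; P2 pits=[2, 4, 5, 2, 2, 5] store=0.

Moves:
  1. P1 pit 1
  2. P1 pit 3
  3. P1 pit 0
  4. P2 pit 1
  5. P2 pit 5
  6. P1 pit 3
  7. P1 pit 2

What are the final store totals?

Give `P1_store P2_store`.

Move 1: P1 pit1 -> P1=[5,0,4,5,6,5](1) P2=[2,4,5,2,2,5](0)
Move 2: P1 pit3 -> P1=[5,0,4,0,7,6](2) P2=[3,5,5,2,2,5](0)
Move 3: P1 pit0 -> P1=[0,1,5,1,8,7](2) P2=[3,5,5,2,2,5](0)
Move 4: P2 pit1 -> P1=[0,1,5,1,8,7](2) P2=[3,0,6,3,3,6](1)
Move 5: P2 pit5 -> P1=[1,2,6,2,9,7](2) P2=[3,0,6,3,3,0](2)
Move 6: P1 pit3 -> P1=[1,2,6,0,10,8](2) P2=[3,0,6,3,3,0](2)
Move 7: P1 pit2 -> P1=[1,2,0,1,11,9](3) P2=[4,1,6,3,3,0](2)

Answer: 3 2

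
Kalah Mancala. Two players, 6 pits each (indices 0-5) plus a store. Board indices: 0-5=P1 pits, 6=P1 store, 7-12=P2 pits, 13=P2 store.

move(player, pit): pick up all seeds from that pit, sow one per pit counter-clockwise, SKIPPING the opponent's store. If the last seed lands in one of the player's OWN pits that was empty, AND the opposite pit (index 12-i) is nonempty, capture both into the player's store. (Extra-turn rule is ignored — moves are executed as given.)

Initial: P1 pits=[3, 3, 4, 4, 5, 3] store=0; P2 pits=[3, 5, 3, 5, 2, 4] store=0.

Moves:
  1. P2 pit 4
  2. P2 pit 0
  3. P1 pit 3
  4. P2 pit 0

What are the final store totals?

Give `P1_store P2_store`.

Move 1: P2 pit4 -> P1=[3,3,4,4,5,3](0) P2=[3,5,3,5,0,5](1)
Move 2: P2 pit0 -> P1=[3,3,4,4,5,3](0) P2=[0,6,4,6,0,5](1)
Move 3: P1 pit3 -> P1=[3,3,4,0,6,4](1) P2=[1,6,4,6,0,5](1)
Move 4: P2 pit0 -> P1=[3,3,4,0,6,4](1) P2=[0,7,4,6,0,5](1)

Answer: 1 1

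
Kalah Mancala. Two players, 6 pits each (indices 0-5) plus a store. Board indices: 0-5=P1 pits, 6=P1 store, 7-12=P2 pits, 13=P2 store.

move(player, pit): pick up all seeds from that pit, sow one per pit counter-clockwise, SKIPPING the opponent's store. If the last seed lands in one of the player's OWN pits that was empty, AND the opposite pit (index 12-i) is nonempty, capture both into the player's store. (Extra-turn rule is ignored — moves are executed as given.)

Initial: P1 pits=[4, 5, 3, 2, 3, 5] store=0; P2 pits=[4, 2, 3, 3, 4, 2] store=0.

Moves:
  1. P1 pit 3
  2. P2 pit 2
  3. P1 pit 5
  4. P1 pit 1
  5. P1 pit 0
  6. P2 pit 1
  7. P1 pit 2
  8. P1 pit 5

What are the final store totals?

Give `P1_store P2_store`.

Move 1: P1 pit3 -> P1=[4,5,3,0,4,6](0) P2=[4,2,3,3,4,2](0)
Move 2: P2 pit2 -> P1=[4,5,3,0,4,6](0) P2=[4,2,0,4,5,3](0)
Move 3: P1 pit5 -> P1=[4,5,3,0,4,0](1) P2=[5,3,1,5,6,3](0)
Move 4: P1 pit1 -> P1=[4,0,4,1,5,1](2) P2=[5,3,1,5,6,3](0)
Move 5: P1 pit0 -> P1=[0,1,5,2,6,1](2) P2=[5,3,1,5,6,3](0)
Move 6: P2 pit1 -> P1=[0,1,5,2,6,1](2) P2=[5,0,2,6,7,3](0)
Move 7: P1 pit2 -> P1=[0,1,0,3,7,2](3) P2=[6,0,2,6,7,3](0)
Move 8: P1 pit5 -> P1=[0,1,0,3,7,0](4) P2=[7,0,2,6,7,3](0)

Answer: 4 0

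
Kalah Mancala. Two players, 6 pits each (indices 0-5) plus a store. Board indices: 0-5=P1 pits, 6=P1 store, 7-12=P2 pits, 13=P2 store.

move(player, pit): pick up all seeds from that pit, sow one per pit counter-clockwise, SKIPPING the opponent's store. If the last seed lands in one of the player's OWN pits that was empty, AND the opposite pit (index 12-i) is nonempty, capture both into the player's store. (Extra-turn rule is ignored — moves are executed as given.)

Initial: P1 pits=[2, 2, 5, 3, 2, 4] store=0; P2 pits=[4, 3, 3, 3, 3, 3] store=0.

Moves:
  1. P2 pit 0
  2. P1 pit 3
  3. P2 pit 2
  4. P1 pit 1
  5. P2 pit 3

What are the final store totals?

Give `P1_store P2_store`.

Answer: 1 2

Derivation:
Move 1: P2 pit0 -> P1=[2,2,5,3,2,4](0) P2=[0,4,4,4,4,3](0)
Move 2: P1 pit3 -> P1=[2,2,5,0,3,5](1) P2=[0,4,4,4,4,3](0)
Move 3: P2 pit2 -> P1=[2,2,5,0,3,5](1) P2=[0,4,0,5,5,4](1)
Move 4: P1 pit1 -> P1=[2,0,6,1,3,5](1) P2=[0,4,0,5,5,4](1)
Move 5: P2 pit3 -> P1=[3,1,6,1,3,5](1) P2=[0,4,0,0,6,5](2)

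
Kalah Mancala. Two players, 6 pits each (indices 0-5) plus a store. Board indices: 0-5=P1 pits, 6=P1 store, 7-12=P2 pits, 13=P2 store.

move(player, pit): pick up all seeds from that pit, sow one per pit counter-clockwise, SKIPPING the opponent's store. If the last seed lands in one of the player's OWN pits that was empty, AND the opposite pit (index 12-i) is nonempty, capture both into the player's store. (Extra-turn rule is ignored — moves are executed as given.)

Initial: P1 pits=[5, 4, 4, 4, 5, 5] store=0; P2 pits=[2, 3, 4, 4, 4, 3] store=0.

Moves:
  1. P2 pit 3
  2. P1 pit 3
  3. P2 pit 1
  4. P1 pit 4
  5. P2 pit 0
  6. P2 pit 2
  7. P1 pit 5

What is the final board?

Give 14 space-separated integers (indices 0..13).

Move 1: P2 pit3 -> P1=[6,4,4,4,5,5](0) P2=[2,3,4,0,5,4](1)
Move 2: P1 pit3 -> P1=[6,4,4,0,6,6](1) P2=[3,3,4,0,5,4](1)
Move 3: P2 pit1 -> P1=[6,4,4,0,6,6](1) P2=[3,0,5,1,6,4](1)
Move 4: P1 pit4 -> P1=[6,4,4,0,0,7](2) P2=[4,1,6,2,6,4](1)
Move 5: P2 pit0 -> P1=[6,4,4,0,0,7](2) P2=[0,2,7,3,7,4](1)
Move 6: P2 pit2 -> P1=[7,5,5,0,0,7](2) P2=[0,2,0,4,8,5](2)
Move 7: P1 pit5 -> P1=[7,5,5,0,0,0](3) P2=[1,3,1,5,9,6](2)

Answer: 7 5 5 0 0 0 3 1 3 1 5 9 6 2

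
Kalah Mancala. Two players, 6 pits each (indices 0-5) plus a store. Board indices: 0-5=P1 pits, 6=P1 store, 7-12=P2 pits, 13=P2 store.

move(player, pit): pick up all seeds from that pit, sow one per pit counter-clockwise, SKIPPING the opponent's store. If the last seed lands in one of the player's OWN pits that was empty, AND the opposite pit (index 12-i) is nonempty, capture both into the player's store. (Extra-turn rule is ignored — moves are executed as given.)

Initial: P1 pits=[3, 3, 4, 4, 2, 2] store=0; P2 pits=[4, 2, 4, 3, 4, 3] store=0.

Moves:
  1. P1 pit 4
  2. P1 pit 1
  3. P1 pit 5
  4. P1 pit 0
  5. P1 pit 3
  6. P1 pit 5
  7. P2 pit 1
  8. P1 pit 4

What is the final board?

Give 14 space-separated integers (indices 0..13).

Move 1: P1 pit4 -> P1=[3,3,4,4,0,3](1) P2=[4,2,4,3,4,3](0)
Move 2: P1 pit1 -> P1=[3,0,5,5,0,3](4) P2=[4,0,4,3,4,3](0)
Move 3: P1 pit5 -> P1=[3,0,5,5,0,0](5) P2=[5,1,4,3,4,3](0)
Move 4: P1 pit0 -> P1=[0,1,6,6,0,0](5) P2=[5,1,4,3,4,3](0)
Move 5: P1 pit3 -> P1=[0,1,6,0,1,1](6) P2=[6,2,5,3,4,3](0)
Move 6: P1 pit5 -> P1=[0,1,6,0,1,0](7) P2=[6,2,5,3,4,3](0)
Move 7: P2 pit1 -> P1=[0,1,6,0,1,0](7) P2=[6,0,6,4,4,3](0)
Move 8: P1 pit4 -> P1=[0,1,6,0,0,0](14) P2=[0,0,6,4,4,3](0)

Answer: 0 1 6 0 0 0 14 0 0 6 4 4 3 0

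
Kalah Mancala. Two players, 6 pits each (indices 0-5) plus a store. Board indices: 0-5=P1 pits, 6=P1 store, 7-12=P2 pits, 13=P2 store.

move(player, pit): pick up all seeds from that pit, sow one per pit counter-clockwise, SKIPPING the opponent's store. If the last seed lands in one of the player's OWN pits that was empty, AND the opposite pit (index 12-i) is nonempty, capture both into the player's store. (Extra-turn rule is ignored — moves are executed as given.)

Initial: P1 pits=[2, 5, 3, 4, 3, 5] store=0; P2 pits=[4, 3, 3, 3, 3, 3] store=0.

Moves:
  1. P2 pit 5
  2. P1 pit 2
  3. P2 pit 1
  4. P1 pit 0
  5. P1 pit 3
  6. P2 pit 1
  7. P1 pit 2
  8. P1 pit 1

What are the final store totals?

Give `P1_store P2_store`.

Move 1: P2 pit5 -> P1=[3,6,3,4,3,5](0) P2=[4,3,3,3,3,0](1)
Move 2: P1 pit2 -> P1=[3,6,0,5,4,6](0) P2=[4,3,3,3,3,0](1)
Move 3: P2 pit1 -> P1=[3,6,0,5,4,6](0) P2=[4,0,4,4,4,0](1)
Move 4: P1 pit0 -> P1=[0,7,1,6,4,6](0) P2=[4,0,4,4,4,0](1)
Move 5: P1 pit3 -> P1=[0,7,1,0,5,7](1) P2=[5,1,5,4,4,0](1)
Move 6: P2 pit1 -> P1=[0,7,1,0,5,7](1) P2=[5,0,6,4,4,0](1)
Move 7: P1 pit2 -> P1=[0,7,0,0,5,7](8) P2=[5,0,0,4,4,0](1)
Move 8: P1 pit1 -> P1=[0,0,1,1,6,8](9) P2=[6,1,0,4,4,0](1)

Answer: 9 1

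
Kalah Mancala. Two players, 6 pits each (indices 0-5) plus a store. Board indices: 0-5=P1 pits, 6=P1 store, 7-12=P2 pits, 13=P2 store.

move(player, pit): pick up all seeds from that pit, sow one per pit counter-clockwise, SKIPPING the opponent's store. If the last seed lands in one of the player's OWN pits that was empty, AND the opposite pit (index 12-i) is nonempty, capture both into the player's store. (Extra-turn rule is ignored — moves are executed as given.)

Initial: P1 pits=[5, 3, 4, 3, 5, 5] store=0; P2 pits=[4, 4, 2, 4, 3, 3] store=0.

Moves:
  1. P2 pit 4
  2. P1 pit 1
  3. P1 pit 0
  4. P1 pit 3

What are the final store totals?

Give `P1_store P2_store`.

Answer: 2 1

Derivation:
Move 1: P2 pit4 -> P1=[6,3,4,3,5,5](0) P2=[4,4,2,4,0,4](1)
Move 2: P1 pit1 -> P1=[6,0,5,4,6,5](0) P2=[4,4,2,4,0,4](1)
Move 3: P1 pit0 -> P1=[0,1,6,5,7,6](1) P2=[4,4,2,4,0,4](1)
Move 4: P1 pit3 -> P1=[0,1,6,0,8,7](2) P2=[5,5,2,4,0,4](1)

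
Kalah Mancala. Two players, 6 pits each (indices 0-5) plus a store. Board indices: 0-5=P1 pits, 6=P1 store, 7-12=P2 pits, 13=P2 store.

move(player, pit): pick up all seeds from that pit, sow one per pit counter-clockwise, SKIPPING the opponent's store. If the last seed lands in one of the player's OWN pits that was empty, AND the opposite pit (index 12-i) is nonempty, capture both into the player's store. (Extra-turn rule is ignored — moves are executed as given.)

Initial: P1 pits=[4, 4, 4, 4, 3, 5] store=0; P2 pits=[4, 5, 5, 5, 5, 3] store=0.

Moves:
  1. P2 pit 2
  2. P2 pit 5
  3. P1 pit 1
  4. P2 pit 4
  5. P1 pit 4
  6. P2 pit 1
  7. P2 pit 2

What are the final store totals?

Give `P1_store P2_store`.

Answer: 2 4

Derivation:
Move 1: P2 pit2 -> P1=[5,4,4,4,3,5](0) P2=[4,5,0,6,6,4](1)
Move 2: P2 pit5 -> P1=[6,5,5,4,3,5](0) P2=[4,5,0,6,6,0](2)
Move 3: P1 pit1 -> P1=[6,0,6,5,4,6](1) P2=[4,5,0,6,6,0](2)
Move 4: P2 pit4 -> P1=[7,1,7,6,4,6](1) P2=[4,5,0,6,0,1](3)
Move 5: P1 pit4 -> P1=[7,1,7,6,0,7](2) P2=[5,6,0,6,0,1](3)
Move 6: P2 pit1 -> P1=[8,1,7,6,0,7](2) P2=[5,0,1,7,1,2](4)
Move 7: P2 pit2 -> P1=[8,1,7,6,0,7](2) P2=[5,0,0,8,1,2](4)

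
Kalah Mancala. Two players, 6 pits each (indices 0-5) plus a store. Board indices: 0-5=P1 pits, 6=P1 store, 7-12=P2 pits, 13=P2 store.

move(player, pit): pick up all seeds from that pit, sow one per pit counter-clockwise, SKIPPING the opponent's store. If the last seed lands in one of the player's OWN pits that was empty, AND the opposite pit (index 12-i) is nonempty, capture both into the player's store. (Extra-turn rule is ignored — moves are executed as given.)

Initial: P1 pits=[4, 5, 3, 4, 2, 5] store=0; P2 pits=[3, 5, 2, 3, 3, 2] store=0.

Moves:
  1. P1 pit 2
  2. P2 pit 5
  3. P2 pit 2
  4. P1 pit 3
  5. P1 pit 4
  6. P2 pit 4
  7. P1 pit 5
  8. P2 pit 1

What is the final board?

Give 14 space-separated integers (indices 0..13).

Move 1: P1 pit2 -> P1=[4,5,0,5,3,6](0) P2=[3,5,2,3,3,2](0)
Move 2: P2 pit5 -> P1=[5,5,0,5,3,6](0) P2=[3,5,2,3,3,0](1)
Move 3: P2 pit2 -> P1=[5,5,0,5,3,6](0) P2=[3,5,0,4,4,0](1)
Move 4: P1 pit3 -> P1=[5,5,0,0,4,7](1) P2=[4,6,0,4,4,0](1)
Move 5: P1 pit4 -> P1=[5,5,0,0,0,8](2) P2=[5,7,0,4,4,0](1)
Move 6: P2 pit4 -> P1=[6,6,0,0,0,8](2) P2=[5,7,0,4,0,1](2)
Move 7: P1 pit5 -> P1=[7,6,0,0,0,0](3) P2=[6,8,1,5,1,2](2)
Move 8: P2 pit1 -> P1=[8,7,1,0,0,0](3) P2=[6,0,2,6,2,3](3)

Answer: 8 7 1 0 0 0 3 6 0 2 6 2 3 3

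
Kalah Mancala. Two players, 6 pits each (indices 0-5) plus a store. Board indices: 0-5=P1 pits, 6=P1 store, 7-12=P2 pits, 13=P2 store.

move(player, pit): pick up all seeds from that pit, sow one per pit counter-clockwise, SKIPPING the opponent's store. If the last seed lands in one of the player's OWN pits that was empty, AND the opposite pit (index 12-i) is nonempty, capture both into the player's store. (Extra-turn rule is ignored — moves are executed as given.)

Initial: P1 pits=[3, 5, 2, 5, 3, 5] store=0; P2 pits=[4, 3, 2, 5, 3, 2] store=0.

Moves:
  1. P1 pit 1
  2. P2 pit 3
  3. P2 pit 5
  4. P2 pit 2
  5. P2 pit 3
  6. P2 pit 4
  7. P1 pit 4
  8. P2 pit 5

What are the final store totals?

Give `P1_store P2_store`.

Answer: 2 4

Derivation:
Move 1: P1 pit1 -> P1=[3,0,3,6,4,6](1) P2=[4,3,2,5,3,2](0)
Move 2: P2 pit3 -> P1=[4,1,3,6,4,6](1) P2=[4,3,2,0,4,3](1)
Move 3: P2 pit5 -> P1=[5,2,3,6,4,6](1) P2=[4,3,2,0,4,0](2)
Move 4: P2 pit2 -> P1=[5,2,3,6,4,6](1) P2=[4,3,0,1,5,0](2)
Move 5: P2 pit3 -> P1=[5,2,3,6,4,6](1) P2=[4,3,0,0,6,0](2)
Move 6: P2 pit4 -> P1=[6,3,4,7,4,6](1) P2=[4,3,0,0,0,1](3)
Move 7: P1 pit4 -> P1=[6,3,4,7,0,7](2) P2=[5,4,0,0,0,1](3)
Move 8: P2 pit5 -> P1=[6,3,4,7,0,7](2) P2=[5,4,0,0,0,0](4)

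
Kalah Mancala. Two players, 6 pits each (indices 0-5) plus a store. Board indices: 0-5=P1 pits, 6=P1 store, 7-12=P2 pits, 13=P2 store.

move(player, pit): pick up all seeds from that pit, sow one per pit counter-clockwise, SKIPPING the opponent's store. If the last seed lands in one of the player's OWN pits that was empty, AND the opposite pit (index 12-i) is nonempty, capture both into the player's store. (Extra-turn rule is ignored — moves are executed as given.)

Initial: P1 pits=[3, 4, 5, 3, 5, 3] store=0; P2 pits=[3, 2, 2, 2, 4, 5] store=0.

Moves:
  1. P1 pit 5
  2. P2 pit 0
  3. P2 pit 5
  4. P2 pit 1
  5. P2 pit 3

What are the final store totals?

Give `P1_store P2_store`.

Move 1: P1 pit5 -> P1=[3,4,5,3,5,0](1) P2=[4,3,2,2,4,5](0)
Move 2: P2 pit0 -> P1=[3,4,5,3,5,0](1) P2=[0,4,3,3,5,5](0)
Move 3: P2 pit5 -> P1=[4,5,6,4,5,0](1) P2=[0,4,3,3,5,0](1)
Move 4: P2 pit1 -> P1=[0,5,6,4,5,0](1) P2=[0,0,4,4,6,0](6)
Move 5: P2 pit3 -> P1=[1,5,6,4,5,0](1) P2=[0,0,4,0,7,1](7)

Answer: 1 7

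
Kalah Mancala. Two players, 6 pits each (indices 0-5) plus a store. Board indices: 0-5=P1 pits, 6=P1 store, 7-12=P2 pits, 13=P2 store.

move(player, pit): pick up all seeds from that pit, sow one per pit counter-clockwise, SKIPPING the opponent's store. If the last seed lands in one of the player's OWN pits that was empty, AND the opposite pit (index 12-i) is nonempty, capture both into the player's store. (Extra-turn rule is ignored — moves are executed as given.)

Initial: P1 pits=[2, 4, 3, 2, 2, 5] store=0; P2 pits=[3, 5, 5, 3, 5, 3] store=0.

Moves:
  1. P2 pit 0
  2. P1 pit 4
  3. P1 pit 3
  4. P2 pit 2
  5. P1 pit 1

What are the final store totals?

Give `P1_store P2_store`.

Move 1: P2 pit0 -> P1=[2,4,3,2,2,5](0) P2=[0,6,6,4,5,3](0)
Move 2: P1 pit4 -> P1=[2,4,3,2,0,6](1) P2=[0,6,6,4,5,3](0)
Move 3: P1 pit3 -> P1=[2,4,3,0,1,7](1) P2=[0,6,6,4,5,3](0)
Move 4: P2 pit2 -> P1=[3,5,3,0,1,7](1) P2=[0,6,0,5,6,4](1)
Move 5: P1 pit1 -> P1=[3,0,4,1,2,8](2) P2=[0,6,0,5,6,4](1)

Answer: 2 1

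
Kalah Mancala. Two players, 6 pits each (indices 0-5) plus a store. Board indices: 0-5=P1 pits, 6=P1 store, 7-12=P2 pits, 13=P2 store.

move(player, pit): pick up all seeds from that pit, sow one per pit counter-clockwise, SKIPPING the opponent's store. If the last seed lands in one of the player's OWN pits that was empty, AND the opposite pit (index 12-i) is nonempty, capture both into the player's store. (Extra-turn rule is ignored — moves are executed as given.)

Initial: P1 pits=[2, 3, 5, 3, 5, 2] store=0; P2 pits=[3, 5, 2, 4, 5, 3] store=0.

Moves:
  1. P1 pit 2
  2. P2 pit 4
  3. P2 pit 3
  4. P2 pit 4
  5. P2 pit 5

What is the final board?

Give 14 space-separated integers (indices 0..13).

Move 1: P1 pit2 -> P1=[2,3,0,4,6,3](1) P2=[4,5,2,4,5,3](0)
Move 2: P2 pit4 -> P1=[3,4,1,4,6,3](1) P2=[4,5,2,4,0,4](1)
Move 3: P2 pit3 -> P1=[4,4,1,4,6,3](1) P2=[4,5,2,0,1,5](2)
Move 4: P2 pit4 -> P1=[4,4,1,4,6,3](1) P2=[4,5,2,0,0,6](2)
Move 5: P2 pit5 -> P1=[5,5,2,5,7,3](1) P2=[4,5,2,0,0,0](3)

Answer: 5 5 2 5 7 3 1 4 5 2 0 0 0 3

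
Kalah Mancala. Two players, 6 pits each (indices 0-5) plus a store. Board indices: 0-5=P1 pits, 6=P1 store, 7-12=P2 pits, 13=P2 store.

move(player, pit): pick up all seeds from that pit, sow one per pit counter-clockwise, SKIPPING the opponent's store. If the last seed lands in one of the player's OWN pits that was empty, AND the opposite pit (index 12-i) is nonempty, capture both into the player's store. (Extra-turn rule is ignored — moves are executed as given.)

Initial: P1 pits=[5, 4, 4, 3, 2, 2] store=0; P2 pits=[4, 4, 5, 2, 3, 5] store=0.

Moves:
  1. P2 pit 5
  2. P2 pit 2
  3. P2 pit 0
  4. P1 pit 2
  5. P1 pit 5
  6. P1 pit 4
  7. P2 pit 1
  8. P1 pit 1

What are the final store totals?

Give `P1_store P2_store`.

Answer: 4 3

Derivation:
Move 1: P2 pit5 -> P1=[6,5,5,4,2,2](0) P2=[4,4,5,2,3,0](1)
Move 2: P2 pit2 -> P1=[7,5,5,4,2,2](0) P2=[4,4,0,3,4,1](2)
Move 3: P2 pit0 -> P1=[7,5,5,4,2,2](0) P2=[0,5,1,4,5,1](2)
Move 4: P1 pit2 -> P1=[7,5,0,5,3,3](1) P2=[1,5,1,4,5,1](2)
Move 5: P1 pit5 -> P1=[7,5,0,5,3,0](2) P2=[2,6,1,4,5,1](2)
Move 6: P1 pit4 -> P1=[7,5,0,5,0,1](3) P2=[3,6,1,4,5,1](2)
Move 7: P2 pit1 -> P1=[8,5,0,5,0,1](3) P2=[3,0,2,5,6,2](3)
Move 8: P1 pit1 -> P1=[8,0,1,6,1,2](4) P2=[3,0,2,5,6,2](3)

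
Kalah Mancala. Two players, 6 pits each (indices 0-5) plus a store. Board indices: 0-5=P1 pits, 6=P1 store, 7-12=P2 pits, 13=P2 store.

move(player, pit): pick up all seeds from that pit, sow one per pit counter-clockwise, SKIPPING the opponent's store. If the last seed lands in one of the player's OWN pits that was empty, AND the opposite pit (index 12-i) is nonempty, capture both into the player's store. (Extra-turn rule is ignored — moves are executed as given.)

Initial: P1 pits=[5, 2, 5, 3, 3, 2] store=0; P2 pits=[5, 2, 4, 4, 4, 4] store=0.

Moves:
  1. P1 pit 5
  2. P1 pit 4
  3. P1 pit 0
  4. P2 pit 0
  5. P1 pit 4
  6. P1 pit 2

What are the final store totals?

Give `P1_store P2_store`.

Move 1: P1 pit5 -> P1=[5,2,5,3,3,0](1) P2=[6,2,4,4,4,4](0)
Move 2: P1 pit4 -> P1=[5,2,5,3,0,1](2) P2=[7,2,4,4,4,4](0)
Move 3: P1 pit0 -> P1=[0,3,6,4,1,2](2) P2=[7,2,4,4,4,4](0)
Move 4: P2 pit0 -> P1=[1,3,6,4,1,2](2) P2=[0,3,5,5,5,5](1)
Move 5: P1 pit4 -> P1=[1,3,6,4,0,3](2) P2=[0,3,5,5,5,5](1)
Move 6: P1 pit2 -> P1=[1,3,0,5,1,4](3) P2=[1,4,5,5,5,5](1)

Answer: 3 1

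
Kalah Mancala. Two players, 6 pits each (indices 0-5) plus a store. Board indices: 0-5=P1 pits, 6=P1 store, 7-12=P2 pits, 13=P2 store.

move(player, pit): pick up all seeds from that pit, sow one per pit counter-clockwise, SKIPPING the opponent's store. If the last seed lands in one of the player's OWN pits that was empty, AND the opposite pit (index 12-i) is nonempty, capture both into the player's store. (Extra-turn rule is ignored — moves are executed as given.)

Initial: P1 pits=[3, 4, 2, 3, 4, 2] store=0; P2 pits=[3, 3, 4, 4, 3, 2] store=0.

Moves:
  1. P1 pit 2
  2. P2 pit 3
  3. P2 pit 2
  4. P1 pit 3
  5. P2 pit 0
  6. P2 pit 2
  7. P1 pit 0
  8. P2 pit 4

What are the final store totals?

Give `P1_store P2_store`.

Answer: 1 3

Derivation:
Move 1: P1 pit2 -> P1=[3,4,0,4,5,2](0) P2=[3,3,4,4,3,2](0)
Move 2: P2 pit3 -> P1=[4,4,0,4,5,2](0) P2=[3,3,4,0,4,3](1)
Move 3: P2 pit2 -> P1=[4,4,0,4,5,2](0) P2=[3,3,0,1,5,4](2)
Move 4: P1 pit3 -> P1=[4,4,0,0,6,3](1) P2=[4,3,0,1,5,4](2)
Move 5: P2 pit0 -> P1=[4,4,0,0,6,3](1) P2=[0,4,1,2,6,4](2)
Move 6: P2 pit2 -> P1=[4,4,0,0,6,3](1) P2=[0,4,0,3,6,4](2)
Move 7: P1 pit0 -> P1=[0,5,1,1,7,3](1) P2=[0,4,0,3,6,4](2)
Move 8: P2 pit4 -> P1=[1,6,2,2,7,3](1) P2=[0,4,0,3,0,5](3)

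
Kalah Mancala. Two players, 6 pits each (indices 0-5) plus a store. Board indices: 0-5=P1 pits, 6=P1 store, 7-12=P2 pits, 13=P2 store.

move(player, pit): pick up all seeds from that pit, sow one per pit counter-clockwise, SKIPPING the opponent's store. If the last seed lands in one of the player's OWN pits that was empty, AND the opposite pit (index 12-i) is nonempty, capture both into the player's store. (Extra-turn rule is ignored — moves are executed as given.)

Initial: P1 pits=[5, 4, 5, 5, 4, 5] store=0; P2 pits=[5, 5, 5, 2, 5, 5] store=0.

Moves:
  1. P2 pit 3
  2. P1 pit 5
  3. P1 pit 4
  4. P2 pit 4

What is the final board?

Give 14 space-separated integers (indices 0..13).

Answer: 6 5 6 6 0 1 2 7 7 6 1 0 7 1

Derivation:
Move 1: P2 pit3 -> P1=[5,4,5,5,4,5](0) P2=[5,5,5,0,6,6](0)
Move 2: P1 pit5 -> P1=[5,4,5,5,4,0](1) P2=[6,6,6,1,6,6](0)
Move 3: P1 pit4 -> P1=[5,4,5,5,0,1](2) P2=[7,7,6,1,6,6](0)
Move 4: P2 pit4 -> P1=[6,5,6,6,0,1](2) P2=[7,7,6,1,0,7](1)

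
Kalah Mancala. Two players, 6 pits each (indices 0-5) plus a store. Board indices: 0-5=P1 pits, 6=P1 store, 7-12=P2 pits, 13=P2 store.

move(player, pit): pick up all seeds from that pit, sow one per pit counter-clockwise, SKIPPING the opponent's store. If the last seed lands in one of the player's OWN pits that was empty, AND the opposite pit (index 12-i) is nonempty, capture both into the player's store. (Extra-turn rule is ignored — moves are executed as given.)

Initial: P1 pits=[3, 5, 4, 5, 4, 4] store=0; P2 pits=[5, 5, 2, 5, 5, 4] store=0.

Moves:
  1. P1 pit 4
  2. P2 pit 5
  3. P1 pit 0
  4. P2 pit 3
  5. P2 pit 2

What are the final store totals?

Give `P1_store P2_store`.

Answer: 8 2

Derivation:
Move 1: P1 pit4 -> P1=[3,5,4,5,0,5](1) P2=[6,6,2,5,5,4](0)
Move 2: P2 pit5 -> P1=[4,6,5,5,0,5](1) P2=[6,6,2,5,5,0](1)
Move 3: P1 pit0 -> P1=[0,7,6,6,0,5](8) P2=[6,0,2,5,5,0](1)
Move 4: P2 pit3 -> P1=[1,8,6,6,0,5](8) P2=[6,0,2,0,6,1](2)
Move 5: P2 pit2 -> P1=[1,8,6,6,0,5](8) P2=[6,0,0,1,7,1](2)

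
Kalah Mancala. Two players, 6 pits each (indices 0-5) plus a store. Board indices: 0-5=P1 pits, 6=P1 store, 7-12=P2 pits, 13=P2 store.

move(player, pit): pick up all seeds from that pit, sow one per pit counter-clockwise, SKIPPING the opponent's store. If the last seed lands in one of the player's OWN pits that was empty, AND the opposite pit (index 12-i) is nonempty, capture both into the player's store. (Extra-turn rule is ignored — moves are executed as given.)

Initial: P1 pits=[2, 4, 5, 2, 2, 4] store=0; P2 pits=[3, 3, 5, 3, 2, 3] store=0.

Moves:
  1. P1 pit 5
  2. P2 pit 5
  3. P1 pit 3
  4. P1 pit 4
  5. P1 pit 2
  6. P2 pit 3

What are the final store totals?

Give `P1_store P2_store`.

Move 1: P1 pit5 -> P1=[2,4,5,2,2,0](1) P2=[4,4,6,3,2,3](0)
Move 2: P2 pit5 -> P1=[3,5,5,2,2,0](1) P2=[4,4,6,3,2,0](1)
Move 3: P1 pit3 -> P1=[3,5,5,0,3,0](6) P2=[0,4,6,3,2,0](1)
Move 4: P1 pit4 -> P1=[3,5,5,0,0,1](7) P2=[1,4,6,3,2,0](1)
Move 5: P1 pit2 -> P1=[3,5,0,1,1,2](8) P2=[2,4,6,3,2,0](1)
Move 6: P2 pit3 -> P1=[3,5,0,1,1,2](8) P2=[2,4,6,0,3,1](2)

Answer: 8 2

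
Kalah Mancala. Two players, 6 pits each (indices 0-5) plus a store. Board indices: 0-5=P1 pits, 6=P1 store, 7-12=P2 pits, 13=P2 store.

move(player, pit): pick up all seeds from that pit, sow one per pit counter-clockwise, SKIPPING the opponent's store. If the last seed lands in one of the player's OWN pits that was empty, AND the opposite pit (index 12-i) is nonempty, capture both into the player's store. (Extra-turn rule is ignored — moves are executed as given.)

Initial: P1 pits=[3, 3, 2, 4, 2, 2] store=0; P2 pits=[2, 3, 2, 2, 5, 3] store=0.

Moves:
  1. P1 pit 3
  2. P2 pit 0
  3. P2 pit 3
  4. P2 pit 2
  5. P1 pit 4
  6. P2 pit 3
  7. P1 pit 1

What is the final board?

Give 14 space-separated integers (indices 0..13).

Answer: 3 0 3 1 0 4 7 1 0 0 0 8 5 1

Derivation:
Move 1: P1 pit3 -> P1=[3,3,2,0,3,3](1) P2=[3,3,2,2,5,3](0)
Move 2: P2 pit0 -> P1=[3,3,2,0,3,3](1) P2=[0,4,3,3,5,3](0)
Move 3: P2 pit3 -> P1=[3,3,2,0,3,3](1) P2=[0,4,3,0,6,4](1)
Move 4: P2 pit2 -> P1=[3,3,2,0,3,3](1) P2=[0,4,0,1,7,5](1)
Move 5: P1 pit4 -> P1=[3,3,2,0,0,4](2) P2=[1,4,0,1,7,5](1)
Move 6: P2 pit3 -> P1=[3,3,2,0,0,4](2) P2=[1,4,0,0,8,5](1)
Move 7: P1 pit1 -> P1=[3,0,3,1,0,4](7) P2=[1,0,0,0,8,5](1)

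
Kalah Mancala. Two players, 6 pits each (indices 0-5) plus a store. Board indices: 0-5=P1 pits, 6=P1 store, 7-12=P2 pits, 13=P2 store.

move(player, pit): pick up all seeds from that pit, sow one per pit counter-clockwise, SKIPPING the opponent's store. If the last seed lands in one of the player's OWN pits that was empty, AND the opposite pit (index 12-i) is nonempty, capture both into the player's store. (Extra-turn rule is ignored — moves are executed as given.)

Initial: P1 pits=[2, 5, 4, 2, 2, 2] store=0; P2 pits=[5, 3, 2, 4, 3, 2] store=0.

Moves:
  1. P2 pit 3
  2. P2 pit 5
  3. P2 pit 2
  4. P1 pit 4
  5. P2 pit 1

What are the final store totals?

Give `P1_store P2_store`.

Move 1: P2 pit3 -> P1=[3,5,4,2,2,2](0) P2=[5,3,2,0,4,3](1)
Move 2: P2 pit5 -> P1=[4,6,4,2,2,2](0) P2=[5,3,2,0,4,0](2)
Move 3: P2 pit2 -> P1=[4,6,4,2,2,2](0) P2=[5,3,0,1,5,0](2)
Move 4: P1 pit4 -> P1=[4,6,4,2,0,3](1) P2=[5,3,0,1,5,0](2)
Move 5: P2 pit1 -> P1=[4,6,4,2,0,3](1) P2=[5,0,1,2,6,0](2)

Answer: 1 2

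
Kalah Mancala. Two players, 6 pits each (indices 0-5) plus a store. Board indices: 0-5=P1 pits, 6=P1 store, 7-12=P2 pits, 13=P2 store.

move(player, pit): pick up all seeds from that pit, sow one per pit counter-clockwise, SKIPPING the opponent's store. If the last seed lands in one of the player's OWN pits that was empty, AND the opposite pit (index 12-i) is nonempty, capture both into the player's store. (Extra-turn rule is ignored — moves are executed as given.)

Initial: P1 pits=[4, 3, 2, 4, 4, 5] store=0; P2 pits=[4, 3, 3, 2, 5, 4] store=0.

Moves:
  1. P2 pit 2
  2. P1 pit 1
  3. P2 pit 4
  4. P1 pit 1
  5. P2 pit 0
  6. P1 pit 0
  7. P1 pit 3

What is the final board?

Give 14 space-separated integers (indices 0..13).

Move 1: P2 pit2 -> P1=[4,3,2,4,4,5](0) P2=[4,3,0,3,6,5](0)
Move 2: P1 pit1 -> P1=[4,0,3,5,5,5](0) P2=[4,3,0,3,6,5](0)
Move 3: P2 pit4 -> P1=[5,1,4,6,5,5](0) P2=[4,3,0,3,0,6](1)
Move 4: P1 pit1 -> P1=[5,0,5,6,5,5](0) P2=[4,3,0,3,0,6](1)
Move 5: P2 pit0 -> P1=[5,0,5,6,5,5](0) P2=[0,4,1,4,1,6](1)
Move 6: P1 pit0 -> P1=[0,1,6,7,6,6](0) P2=[0,4,1,4,1,6](1)
Move 7: P1 pit3 -> P1=[0,1,6,0,7,7](1) P2=[1,5,2,5,1,6](1)

Answer: 0 1 6 0 7 7 1 1 5 2 5 1 6 1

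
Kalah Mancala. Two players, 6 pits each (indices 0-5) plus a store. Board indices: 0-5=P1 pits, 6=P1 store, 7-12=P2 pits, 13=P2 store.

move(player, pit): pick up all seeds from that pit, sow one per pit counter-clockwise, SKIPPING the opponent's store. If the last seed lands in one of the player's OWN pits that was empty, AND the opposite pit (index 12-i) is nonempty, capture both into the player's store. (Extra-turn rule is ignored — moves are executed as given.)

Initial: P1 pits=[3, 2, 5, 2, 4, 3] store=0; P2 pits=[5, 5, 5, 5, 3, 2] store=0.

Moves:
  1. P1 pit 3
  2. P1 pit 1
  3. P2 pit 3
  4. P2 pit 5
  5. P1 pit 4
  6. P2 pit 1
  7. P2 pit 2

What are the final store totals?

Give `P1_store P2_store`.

Move 1: P1 pit3 -> P1=[3,2,5,0,5,4](0) P2=[5,5,5,5,3,2](0)
Move 2: P1 pit1 -> P1=[3,0,6,0,5,4](6) P2=[5,5,0,5,3,2](0)
Move 3: P2 pit3 -> P1=[4,1,6,0,5,4](6) P2=[5,5,0,0,4,3](1)
Move 4: P2 pit5 -> P1=[5,2,6,0,5,4](6) P2=[5,5,0,0,4,0](2)
Move 5: P1 pit4 -> P1=[5,2,6,0,0,5](7) P2=[6,6,1,0,4,0](2)
Move 6: P2 pit1 -> P1=[6,2,6,0,0,5](7) P2=[6,0,2,1,5,1](3)
Move 7: P2 pit2 -> P1=[6,2,6,0,0,5](7) P2=[6,0,0,2,6,1](3)

Answer: 7 3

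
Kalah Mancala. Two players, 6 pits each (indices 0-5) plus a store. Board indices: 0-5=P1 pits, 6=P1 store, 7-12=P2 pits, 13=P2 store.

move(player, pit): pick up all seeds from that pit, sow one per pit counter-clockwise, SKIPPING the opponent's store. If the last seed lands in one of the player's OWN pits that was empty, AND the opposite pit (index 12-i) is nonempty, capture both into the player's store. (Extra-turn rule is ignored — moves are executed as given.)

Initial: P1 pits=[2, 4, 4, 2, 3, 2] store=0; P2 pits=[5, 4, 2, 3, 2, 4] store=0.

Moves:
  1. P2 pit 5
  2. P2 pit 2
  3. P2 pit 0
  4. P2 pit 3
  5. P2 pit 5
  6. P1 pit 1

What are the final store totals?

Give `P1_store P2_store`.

Move 1: P2 pit5 -> P1=[3,5,5,2,3,2](0) P2=[5,4,2,3,2,0](1)
Move 2: P2 pit2 -> P1=[3,5,5,2,3,2](0) P2=[5,4,0,4,3,0](1)
Move 3: P2 pit0 -> P1=[0,5,5,2,3,2](0) P2=[0,5,1,5,4,0](5)
Move 4: P2 pit3 -> P1=[1,6,5,2,3,2](0) P2=[0,5,1,0,5,1](6)
Move 5: P2 pit5 -> P1=[1,6,5,2,3,2](0) P2=[0,5,1,0,5,0](7)
Move 6: P1 pit1 -> P1=[1,0,6,3,4,3](1) P2=[1,5,1,0,5,0](7)

Answer: 1 7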